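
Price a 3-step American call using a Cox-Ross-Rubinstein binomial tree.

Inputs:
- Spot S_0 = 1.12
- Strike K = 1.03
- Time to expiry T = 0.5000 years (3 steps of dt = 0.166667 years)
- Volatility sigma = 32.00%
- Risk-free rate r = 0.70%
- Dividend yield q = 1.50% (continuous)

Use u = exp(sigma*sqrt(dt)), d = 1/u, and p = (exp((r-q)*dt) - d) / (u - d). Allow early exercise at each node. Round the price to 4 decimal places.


Answer: Price = V(0,0) = 0.1469

Derivation:
dt = T/N = 0.166667
u = exp(sigma*sqrt(dt)) = 1.139557; d = 1/u = 0.877534
p = (exp((r-q)*dt) - d) / (u - d) = 0.462301
Discount per step: exp(-r*dt) = 0.998834
Stock lattice S(k, i) with i counting down-moves:
  k=0: S(0,0) = 1.1200
  k=1: S(1,0) = 1.2763; S(1,1) = 0.9828
  k=2: S(2,0) = 1.4544; S(2,1) = 1.1200; S(2,2) = 0.8625
  k=3: S(3,0) = 1.6574; S(3,1) = 1.2763; S(3,2) = 0.9828; S(3,3) = 0.7569
Terminal payoffs V(N, i) = max(S_T - K, 0):
  V(3,0) = 0.627395; V(3,1) = 0.246304; V(3,2) = 0.000000; V(3,3) = 0.000000
Backward induction: V(k, i) = exp(-r*dt) * [p * V(k+1, i) + (1-p) * V(k+1, i+1)]; then take max(V_cont, immediate exercise) for American.
  V(2,0) = exp(-r*dt) * [p*0.627395 + (1-p)*0.246304] = 0.421990; exercise = 0.424421; V(2,0) = max -> 0.424421
  V(2,1) = exp(-r*dt) * [p*0.246304 + (1-p)*0.000000] = 0.113734; exercise = 0.090000; V(2,1) = max -> 0.113734
  V(2,2) = exp(-r*dt) * [p*0.000000 + (1-p)*0.000000] = 0.000000; exercise = 0.000000; V(2,2) = max -> 0.000000
  V(1,0) = exp(-r*dt) * [p*0.424421 + (1-p)*0.113734] = 0.257065; exercise = 0.246304; V(1,0) = max -> 0.257065
  V(1,1) = exp(-r*dt) * [p*0.113734 + (1-p)*0.000000] = 0.052518; exercise = 0.000000; V(1,1) = max -> 0.052518
  V(0,0) = exp(-r*dt) * [p*0.257065 + (1-p)*0.052518] = 0.146909; exercise = 0.090000; V(0,0) = max -> 0.146909


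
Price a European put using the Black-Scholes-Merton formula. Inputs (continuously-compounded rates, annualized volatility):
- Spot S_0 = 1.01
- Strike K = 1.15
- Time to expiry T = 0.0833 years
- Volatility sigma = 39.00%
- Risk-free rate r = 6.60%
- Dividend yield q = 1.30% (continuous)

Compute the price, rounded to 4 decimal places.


Answer: Price = 0.1428

Derivation:
d1 = (ln(S/K) + (r - q + 0.5*sigma^2) * T) / (sigma * sqrt(T)) = -1.05775513
d2 = d1 - sigma * sqrt(T) = -1.17031592
exp(-rT) = 0.99451729; exp(-qT) = 0.99891769
P = K * exp(-rT) * N(-d2) - S_0 * exp(-qT) * N(-d1)
N(-d1) = 0.85491645; N(-d2) = 0.87906307
P = 1.1500 * 0.99451729 * 0.87906307 - 1.0100 * 0.99891769 * 0.85491645 = 0.1428


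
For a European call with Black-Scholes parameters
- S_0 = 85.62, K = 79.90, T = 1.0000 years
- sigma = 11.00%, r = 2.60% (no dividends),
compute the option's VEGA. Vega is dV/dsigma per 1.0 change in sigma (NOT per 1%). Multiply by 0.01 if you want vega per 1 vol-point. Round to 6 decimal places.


Answer: Vega = 22.372634

Derivation:
d1 = 0.9199367995; d2 = 0.8099367995
phi(d1) = 0.2613014935; exp(-qT) = 1.0000000000; exp(-rT) = 0.9743350896
Vega = S * exp(-qT) * phi(d1) * sqrt(T) = 85.6200 * 1.0000000000 * 0.2613014935 * 1.0000000000 = 22.372634


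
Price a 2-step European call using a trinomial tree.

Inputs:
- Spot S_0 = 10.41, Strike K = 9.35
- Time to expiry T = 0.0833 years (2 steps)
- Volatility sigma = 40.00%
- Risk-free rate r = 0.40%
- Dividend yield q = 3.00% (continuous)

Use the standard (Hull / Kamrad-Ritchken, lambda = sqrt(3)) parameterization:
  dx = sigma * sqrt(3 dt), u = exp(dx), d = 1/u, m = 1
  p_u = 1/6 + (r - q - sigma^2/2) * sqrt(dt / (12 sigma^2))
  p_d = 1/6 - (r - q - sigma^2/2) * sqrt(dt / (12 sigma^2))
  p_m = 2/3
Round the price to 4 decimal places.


dt = T/N = 0.041650; dx = sigma*sqrt(3*dt) = 0.141393
u = exp(dx) = 1.151877; d = 1/u = 0.868148
p_u = 0.151055, p_m = 0.666667, p_d = 0.182279
Discount per step: exp(-r*dt) = 0.999833
Stock lattice S(k, j) with j the centered position index:
  k=0: S(0,+0) = 10.4100
  k=1: S(1,-1) = 9.0374; S(1,+0) = 10.4100; S(1,+1) = 11.9910
  k=2: S(2,-2) = 7.8458; S(2,-1) = 9.0374; S(2,+0) = 10.4100; S(2,+1) = 11.9910; S(2,+2) = 13.8122
Terminal payoffs V(N, j) = max(S_T - K, 0):
  V(2,-2) = 0.000000; V(2,-1) = 0.000000; V(2,+0) = 1.060000; V(2,+1) = 2.641043; V(2,+2) = 4.462211
Backward induction: V(k, j) = exp(-r*dt) * [p_u * V(k+1, j+1) + p_m * V(k+1, j) + p_d * V(k+1, j-1)]
  V(1,-1) = exp(-r*dt) * [p_u*1.060000 + p_m*0.000000 + p_d*0.000000] = 0.160091
  V(1,+0) = exp(-r*dt) * [p_u*2.641043 + p_m*1.060000 + p_d*0.000000] = 1.105424
  V(1,+1) = exp(-r*dt) * [p_u*4.462211 + p_m*2.641043 + p_d*1.060000] = 2.627510
  V(0,+0) = exp(-r*dt) * [p_u*2.627510 + p_m*1.105424 + p_d*0.160091] = 1.162834

Answer: Price = V(0,0) = 1.1628


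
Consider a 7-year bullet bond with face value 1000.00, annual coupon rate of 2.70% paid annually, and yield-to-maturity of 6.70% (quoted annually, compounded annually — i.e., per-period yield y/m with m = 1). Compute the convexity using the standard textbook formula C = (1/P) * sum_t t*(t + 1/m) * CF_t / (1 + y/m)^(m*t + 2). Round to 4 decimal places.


Coupon per period c = face * coupon_rate / m = 27.000000
Periods per year m = 1; per-period yield y/m = 0.067000
Number of cashflows N = 7
Cashflows (t years, CF_t, discount factor 1/(1+y/m)^(m*t), PV):
  t = 1.0000: CF_t = 27.000000, DF = 0.937207, PV = 25.304592
  t = 2.0000: CF_t = 27.000000, DF = 0.878357, PV = 23.715644
  t = 3.0000: CF_t = 27.000000, DF = 0.823203, PV = 22.226471
  t = 4.0000: CF_t = 27.000000, DF = 0.771511, PV = 20.830807
  t = 5.0000: CF_t = 27.000000, DF = 0.723066, PV = 19.522780
  t = 6.0000: CF_t = 27.000000, DF = 0.677663, PV = 18.296889
  t = 7.0000: CF_t = 1027.000000, DF = 0.635110, PV = 652.258140
Price P = sum_t PV_t = 782.155323
Convexity numerator sum_t t*(t + 1/m) * CF_t / (1+y/m)^(m*t + 2):
  t = 1.0000: term = 44.452941
  t = 2.0000: term = 124.984840
  t = 3.0000: term = 234.273364
  t = 4.0000: term = 365.937775
  t = 5.0000: term = 514.439234
  t = 6.0000: term = 674.990560
  t = 7.0000: term = 32083.275144
Convexity = (1/P) * sum = 34042.353858 / 782.155323 = 43.523777

Answer: Convexity = 43.5238


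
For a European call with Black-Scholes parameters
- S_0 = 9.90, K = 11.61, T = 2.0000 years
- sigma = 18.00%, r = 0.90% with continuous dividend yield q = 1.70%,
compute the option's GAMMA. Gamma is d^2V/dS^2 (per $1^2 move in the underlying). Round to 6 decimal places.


d1 = -0.5614900762; d2 = -0.8160485175
phi(d1) = 0.3407609459; exp(-qT) = 0.9665715046; exp(-rT) = 0.9821610324
Gamma = exp(-qT) * phi(d1) / (S * sigma * sqrt(T)) = 0.9665715046 * 0.3407609459 / (9.9000 * 0.1800 * 1.4142135624) = 0.130696

Answer: Gamma = 0.130696


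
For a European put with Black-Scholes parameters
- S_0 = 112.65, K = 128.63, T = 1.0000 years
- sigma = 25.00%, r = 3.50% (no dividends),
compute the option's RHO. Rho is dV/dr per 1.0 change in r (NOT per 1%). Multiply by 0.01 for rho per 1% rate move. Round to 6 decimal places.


d1 = -0.2656175968; d2 = -0.5156175968
phi(d1) = 0.3851143842; exp(-qT) = 1.0000000000; exp(-rT) = 0.9656054163
N(-d2) = 0.6969392412
Rho = -K*T*exp(-rT)*N(-d2) = -128.6300 * 1.0000 * 0.9656054163 * 0.6969392412 = -86.563913

Answer: Rho = -86.563913


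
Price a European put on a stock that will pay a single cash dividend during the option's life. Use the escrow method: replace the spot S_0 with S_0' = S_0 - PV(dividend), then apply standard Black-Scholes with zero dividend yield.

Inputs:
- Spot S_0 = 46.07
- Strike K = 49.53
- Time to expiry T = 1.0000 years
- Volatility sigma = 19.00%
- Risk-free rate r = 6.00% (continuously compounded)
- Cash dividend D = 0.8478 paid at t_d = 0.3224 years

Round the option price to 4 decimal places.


Answer: Price = 4.2257

Derivation:
PV(D) = D * exp(-r * t_d) = 0.8478 * 0.98084189 = 0.83155776
S_0' = S_0 - PV(D) = 46.0700 - 0.83155776 = 45.23844224
d1 = (ln(S_0'/K) + (r + sigma^2/2)*T) / (sigma*sqrt(T)) = -0.06621752
d2 = d1 - sigma*sqrt(T) = -0.25621752
exp(-rT) = 0.94176453
N(-d1) = 0.52639768; N(-d2) = 0.60110856
P = K * exp(-rT) * N(-d2) - S_0' * N(-d1) = 49.5300 * 0.94176453 * 0.60110856 - 45.23844224 * 0.52639768 = 4.2257


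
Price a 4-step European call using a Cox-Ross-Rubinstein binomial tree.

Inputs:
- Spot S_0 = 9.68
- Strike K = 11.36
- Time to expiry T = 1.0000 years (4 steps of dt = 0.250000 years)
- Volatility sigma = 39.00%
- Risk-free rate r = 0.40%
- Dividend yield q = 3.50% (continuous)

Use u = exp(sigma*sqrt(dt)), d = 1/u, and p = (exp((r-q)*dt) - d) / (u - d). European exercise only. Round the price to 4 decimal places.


Answer: Price = V(0,0) = 0.8727

Derivation:
dt = T/N = 0.250000
u = exp(sigma*sqrt(dt)) = 1.215311; d = 1/u = 0.822835
p = (exp((r-q)*dt) - d) / (u - d) = 0.431734
Discount per step: exp(-r*dt) = 0.999000
Stock lattice S(k, i) with i counting down-moves:
  k=0: S(0,0) = 9.6800
  k=1: S(1,0) = 11.7642; S(1,1) = 7.9650
  k=2: S(2,0) = 14.2972; S(2,1) = 9.6800; S(2,2) = 6.5539
  k=3: S(3,0) = 17.3755; S(3,1) = 11.7642; S(3,2) = 7.9650; S(3,3) = 5.3928
  k=4: S(4,0) = 21.1167; S(4,1) = 14.2972; S(4,2) = 9.6800; S(4,3) = 6.5539; S(4,4) = 4.4374
Terminal payoffs V(N, i) = max(S_T - K, 0):
  V(4,0) = 9.756652; V(4,1) = 2.937174; V(4,2) = 0.000000; V(4,3) = 0.000000; V(4,4) = 0.000000
Backward induction: V(k, i) = exp(-r*dt) * [p * V(k+1, i) + (1-p) * V(k+1, i+1)].
  V(3,0) = exp(-r*dt) * [p*9.756652 + (1-p)*2.937174] = 5.875495
  V(3,1) = exp(-r*dt) * [p*2.937174 + (1-p)*0.000000] = 1.266810
  V(3,2) = exp(-r*dt) * [p*0.000000 + (1-p)*0.000000] = 0.000000
  V(3,3) = exp(-r*dt) * [p*0.000000 + (1-p)*0.000000] = 0.000000
  V(2,0) = exp(-r*dt) * [p*5.875495 + (1-p)*1.266810] = 3.253280
  V(2,1) = exp(-r*dt) * [p*1.266810 + (1-p)*0.000000] = 0.546378
  V(2,2) = exp(-r*dt) * [p*0.000000 + (1-p)*0.000000] = 0.000000
  V(1,0) = exp(-r*dt) * [p*3.253280 + (1-p)*0.546378] = 1.713325
  V(1,1) = exp(-r*dt) * [p*0.546378 + (1-p)*0.000000] = 0.235654
  V(0,0) = exp(-r*dt) * [p*1.713325 + (1-p)*0.235654] = 0.872741


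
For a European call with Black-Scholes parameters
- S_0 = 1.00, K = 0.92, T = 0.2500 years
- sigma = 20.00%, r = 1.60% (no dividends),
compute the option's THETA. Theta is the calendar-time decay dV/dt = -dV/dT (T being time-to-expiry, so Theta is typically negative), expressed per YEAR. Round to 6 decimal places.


d1 = 0.9238160894; d2 = 0.8238160894
phi(d1) = 0.2603686893; exp(-qT) = 1.0000000000; exp(-rT) = 0.9960079893
Theta = -S*exp(-qT)*phi(d1)*sigma/(2*sqrt(T)) - r*K*exp(-rT)*N(d2) + q*S*exp(-qT)*N(d1)
N(d1) = 0.8222089616; N(d2) = 0.7949779679; sqrt(T) = 0.5000000000
Term 1 = -1.0000 * 1.0000000000 * 0.2603686893 * 0.2000 / (2 * 0.5000000000) = -0.0520737379
Term 2 = -0.0160 * 0.9200 * 0.9960079893 * 0.7949779679 = -0.0116553609
Term 3 = 0 (no dividend yield, q = 0)
Theta = -0.0520737379 + (-0.0116553609) + (0.0000000000) = -0.063729

Answer: Theta = -0.063729


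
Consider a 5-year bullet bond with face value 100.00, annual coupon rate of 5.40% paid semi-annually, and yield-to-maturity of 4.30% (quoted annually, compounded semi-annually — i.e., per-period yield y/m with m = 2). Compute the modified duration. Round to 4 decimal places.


Coupon per period c = face * coupon_rate / m = 2.700000
Periods per year m = 2; per-period yield y/m = 0.021500
Number of cashflows N = 10
Cashflows (t years, CF_t, discount factor 1/(1+y/m)^(m*t), PV):
  t = 0.5000: CF_t = 2.700000, DF = 0.978953, PV = 2.643172
  t = 1.0000: CF_t = 2.700000, DF = 0.958348, PV = 2.587540
  t = 1.5000: CF_t = 2.700000, DF = 0.938177, PV = 2.533079
  t = 2.0000: CF_t = 2.700000, DF = 0.918431, PV = 2.479764
  t = 2.5000: CF_t = 2.700000, DF = 0.899100, PV = 2.427571
  t = 3.0000: CF_t = 2.700000, DF = 0.880177, PV = 2.376477
  t = 3.5000: CF_t = 2.700000, DF = 0.861651, PV = 2.326458
  t = 4.0000: CF_t = 2.700000, DF = 0.843515, PV = 2.277492
  t = 4.5000: CF_t = 2.700000, DF = 0.825762, PV = 2.229556
  t = 5.0000: CF_t = 102.700000, DF = 0.808381, PV = 83.020766
Price P = sum_t PV_t = 104.901872
First compute Macaulay numerator sum_t t * PV_t:
  t * PV_t at t = 0.5000: 1.321586
  t * PV_t at t = 1.0000: 2.587540
  t * PV_t at t = 1.5000: 3.799618
  t * PV_t at t = 2.0000: 4.959527
  t * PV_t at t = 2.5000: 6.068927
  t * PV_t at t = 3.0000: 7.129430
  t * PV_t at t = 3.5000: 8.142602
  t * PV_t at t = 4.0000: 9.109967
  t * PV_t at t = 4.5000: 10.033003
  t * PV_t at t = 5.0000: 415.103828
Macaulay duration D = 468.256027 / 104.901872 = 4.463753
Modified duration = D / (1 + y/m) = 4.463753 / (1 + 0.021500) = 4.369802

Answer: Modified duration = 4.3698


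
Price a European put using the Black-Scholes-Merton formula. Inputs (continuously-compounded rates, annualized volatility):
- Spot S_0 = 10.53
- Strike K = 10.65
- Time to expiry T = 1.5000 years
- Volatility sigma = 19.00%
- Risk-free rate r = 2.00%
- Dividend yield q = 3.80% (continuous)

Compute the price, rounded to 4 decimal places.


d1 = (ln(S/K) + (r - q + 0.5*sigma^2) * T) / (sigma * sqrt(T)) = -0.04837341
d2 = d1 - sigma * sqrt(T) = -0.28107493
exp(-rT) = 0.97044553; exp(-qT) = 0.94459407
P = K * exp(-rT) * N(-d2) - S_0 * exp(-qT) * N(-d1)
N(-d1) = 0.51929067; N(-d2) = 0.61067354
P = 10.6500 * 0.97044553 * 0.61067354 - 10.5300 * 0.94459407 * 0.51929067 = 1.1463

Answer: Price = 1.1463


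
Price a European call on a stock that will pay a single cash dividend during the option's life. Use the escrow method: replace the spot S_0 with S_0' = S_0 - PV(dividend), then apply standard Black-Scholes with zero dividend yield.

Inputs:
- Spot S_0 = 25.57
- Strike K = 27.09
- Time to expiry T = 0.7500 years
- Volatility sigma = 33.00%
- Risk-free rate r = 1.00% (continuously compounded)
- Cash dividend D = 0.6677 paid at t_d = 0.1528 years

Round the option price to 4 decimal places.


Answer: Price = 2.0547

Derivation:
PV(D) = D * exp(-r * t_d) = 0.6677 * 0.99847317 = 0.66668053
S_0' = S_0 - PV(D) = 25.5700 - 0.66668053 = 24.90331947
d1 = (ln(S_0'/K) + (r + sigma^2/2)*T) / (sigma*sqrt(T)) = -0.12535866
d2 = d1 - sigma*sqrt(T) = -0.41114705
exp(-rT) = 0.99252805
N(d1) = 0.45011981; N(d2) = 0.34048236
C = S_0' * N(d1) - K * exp(-rT) * N(d2) = 24.90331947 * 0.45011981 - 27.0900 * 0.99252805 * 0.34048236 = 2.0547


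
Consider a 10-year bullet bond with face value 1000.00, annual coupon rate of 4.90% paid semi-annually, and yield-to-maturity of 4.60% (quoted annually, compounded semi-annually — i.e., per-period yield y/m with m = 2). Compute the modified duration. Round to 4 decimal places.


Answer: Modified duration = 7.8699

Derivation:
Coupon per period c = face * coupon_rate / m = 24.500000
Periods per year m = 2; per-period yield y/m = 0.023000
Number of cashflows N = 20
Cashflows (t years, CF_t, discount factor 1/(1+y/m)^(m*t), PV):
  t = 0.5000: CF_t = 24.500000, DF = 0.977517, PV = 23.949169
  t = 1.0000: CF_t = 24.500000, DF = 0.955540, PV = 23.410722
  t = 1.5000: CF_t = 24.500000, DF = 0.934056, PV = 22.884382
  t = 2.0000: CF_t = 24.500000, DF = 0.913056, PV = 22.369875
  t = 2.5000: CF_t = 24.500000, DF = 0.892528, PV = 21.866935
  t = 3.0000: CF_t = 24.500000, DF = 0.872461, PV = 21.375303
  t = 3.5000: CF_t = 24.500000, DF = 0.852846, PV = 20.894724
  t = 4.0000: CF_t = 24.500000, DF = 0.833671, PV = 20.424951
  t = 4.5000: CF_t = 24.500000, DF = 0.814928, PV = 19.965739
  t = 5.0000: CF_t = 24.500000, DF = 0.796606, PV = 19.516851
  t = 5.5000: CF_t = 24.500000, DF = 0.778696, PV = 19.078056
  t = 6.0000: CF_t = 24.500000, DF = 0.761189, PV = 18.649126
  t = 6.5000: CF_t = 24.500000, DF = 0.744075, PV = 18.229840
  t = 7.0000: CF_t = 24.500000, DF = 0.727346, PV = 17.819980
  t = 7.5000: CF_t = 24.500000, DF = 0.710993, PV = 17.419335
  t = 8.0000: CF_t = 24.500000, DF = 0.695008, PV = 17.027698
  t = 8.5000: CF_t = 24.500000, DF = 0.679382, PV = 16.644866
  t = 9.0000: CF_t = 24.500000, DF = 0.664108, PV = 16.270642
  t = 9.5000: CF_t = 24.500000, DF = 0.649177, PV = 15.904830
  t = 10.0000: CF_t = 1024.500000, DF = 0.634581, PV = 650.128625
Price P = sum_t PV_t = 1023.831649
First compute Macaulay numerator sum_t t * PV_t:
  t * PV_t at t = 0.5000: 11.974585
  t * PV_t at t = 1.0000: 23.410722
  t * PV_t at t = 1.5000: 34.326573
  t * PV_t at t = 2.0000: 44.739749
  t * PV_t at t = 2.5000: 54.667338
  t * PV_t at t = 3.0000: 64.125909
  t * PV_t at t = 3.5000: 73.131536
  t * PV_t at t = 4.0000: 81.699802
  t * PV_t at t = 4.5000: 89.845824
  t * PV_t at t = 5.0000: 97.584255
  t * PV_t at t = 5.5000: 104.929307
  t * PV_t at t = 6.0000: 111.894755
  t * PV_t at t = 6.5000: 118.493957
  t * PV_t at t = 7.0000: 124.739860
  t * PV_t at t = 7.5000: 130.645015
  t * PV_t at t = 8.0000: 136.221586
  t * PV_t at t = 8.5000: 141.481364
  t * PV_t at t = 9.0000: 146.435774
  t * PV_t at t = 9.5000: 151.095889
  t * PV_t at t = 10.0000: 6501.286252
Macaulay duration D = 8242.730051 / 1023.831649 = 8.050865
Modified duration = D / (1 + y/m) = 8.050865 / (1 + 0.023000) = 7.869858


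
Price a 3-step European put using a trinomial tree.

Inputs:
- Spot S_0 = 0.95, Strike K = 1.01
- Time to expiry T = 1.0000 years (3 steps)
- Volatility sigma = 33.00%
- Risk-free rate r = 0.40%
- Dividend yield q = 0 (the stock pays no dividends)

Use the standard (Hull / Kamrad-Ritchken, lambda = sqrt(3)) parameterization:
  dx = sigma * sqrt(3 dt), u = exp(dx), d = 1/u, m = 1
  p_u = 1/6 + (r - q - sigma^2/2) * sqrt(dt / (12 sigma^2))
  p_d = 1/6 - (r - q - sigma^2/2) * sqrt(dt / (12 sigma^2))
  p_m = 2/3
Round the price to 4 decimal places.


dt = T/N = 0.333333; dx = sigma*sqrt(3*dt) = 0.330000
u = exp(dx) = 1.390968; d = 1/u = 0.718924
p_u = 0.141187, p_m = 0.666667, p_d = 0.192146
Discount per step: exp(-r*dt) = 0.998668
Stock lattice S(k, j) with j the centered position index:
  k=0: S(0,+0) = 0.9500
  k=1: S(1,-1) = 0.6830; S(1,+0) = 0.9500; S(1,+1) = 1.3214
  k=2: S(2,-2) = 0.4910; S(2,-1) = 0.6830; S(2,+0) = 0.9500; S(2,+1) = 1.3214; S(2,+2) = 1.8381
  k=3: S(3,-3) = 0.3530; S(3,-2) = 0.4910; S(3,-1) = 0.6830; S(3,+0) = 0.9500; S(3,+1) = 1.3214; S(3,+2) = 1.8381; S(3,+3) = 2.5567
Terminal payoffs V(N, j) = max(K - S_T, 0):
  V(3,-3) = 0.657002; V(3,-2) = 0.518991; V(3,-1) = 0.327022; V(3,+0) = 0.060000; V(3,+1) = 0.000000; V(3,+2) = 0.000000; V(3,+3) = 0.000000
Backward induction: V(k, j) = exp(-r*dt) * [p_u * V(k+1, j+1) + p_m * V(k+1, j) + p_d * V(k+1, j-1)]
  V(2,-2) = exp(-r*dt) * [p_u*0.327022 + p_m*0.518991 + p_d*0.657002] = 0.517715
  V(2,-1) = exp(-r*dt) * [p_u*0.060000 + p_m*0.327022 + p_d*0.518991] = 0.325774
  V(2,+0) = exp(-r*dt) * [p_u*0.000000 + p_m*0.060000 + p_d*0.327022] = 0.102699
  V(2,+1) = exp(-r*dt) * [p_u*0.000000 + p_m*0.000000 + p_d*0.060000] = 0.011513
  V(2,+2) = exp(-r*dt) * [p_u*0.000000 + p_m*0.000000 + p_d*0.000000] = 0.000000
  V(1,-1) = exp(-r*dt) * [p_u*0.102699 + p_m*0.325774 + p_d*0.517715] = 0.330718
  V(1,+0) = exp(-r*dt) * [p_u*0.011513 + p_m*0.102699 + p_d*0.325774] = 0.132511
  V(1,+1) = exp(-r*dt) * [p_u*0.000000 + p_m*0.011513 + p_d*0.102699] = 0.027372
  V(0,+0) = exp(-r*dt) * [p_u*0.027372 + p_m*0.132511 + p_d*0.330718] = 0.155544

Answer: Price = V(0,0) = 0.1555


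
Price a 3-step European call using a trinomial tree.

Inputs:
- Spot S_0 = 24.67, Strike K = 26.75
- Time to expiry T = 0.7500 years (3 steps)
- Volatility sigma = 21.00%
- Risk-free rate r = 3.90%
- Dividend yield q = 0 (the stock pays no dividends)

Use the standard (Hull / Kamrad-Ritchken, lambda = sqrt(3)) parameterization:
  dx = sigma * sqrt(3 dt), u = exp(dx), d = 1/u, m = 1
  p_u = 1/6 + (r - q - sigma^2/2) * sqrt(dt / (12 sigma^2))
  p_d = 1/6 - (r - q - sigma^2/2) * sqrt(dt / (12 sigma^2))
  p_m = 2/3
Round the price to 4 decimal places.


Answer: Price = V(0,0) = 1.3237

Derivation:
dt = T/N = 0.250000; dx = sigma*sqrt(3*dt) = 0.181865
u = exp(dx) = 1.199453; d = 1/u = 0.833714
p_u = 0.178317, p_m = 0.666667, p_d = 0.155017
Discount per step: exp(-r*dt) = 0.990297
Stock lattice S(k, j) with j the centered position index:
  k=0: S(0,+0) = 24.6700
  k=1: S(1,-1) = 20.5677; S(1,+0) = 24.6700; S(1,+1) = 29.5905
  k=2: S(2,-2) = 17.1476; S(2,-1) = 20.5677; S(2,+0) = 24.6700; S(2,+1) = 29.5905; S(2,+2) = 35.4924
  k=3: S(3,-3) = 14.2962; S(3,-2) = 17.1476; S(3,-1) = 20.5677; S(3,+0) = 24.6700; S(3,+1) = 29.5905; S(3,+2) = 35.4924; S(3,+3) = 42.5715
Terminal payoffs V(N, j) = max(S_T - K, 0):
  V(3,-3) = 0.000000; V(3,-2) = 0.000000; V(3,-1) = 0.000000; V(3,+0) = 0.000000; V(3,+1) = 2.840497; V(3,+2) = 8.742400; V(3,+3) = 15.821454
Backward induction: V(k, j) = exp(-r*dt) * [p_u * V(k+1, j+1) + p_m * V(k+1, j) + p_d * V(k+1, j-1)]
  V(2,-2) = exp(-r*dt) * [p_u*0.000000 + p_m*0.000000 + p_d*0.000000] = 0.000000
  V(2,-1) = exp(-r*dt) * [p_u*0.000000 + p_m*0.000000 + p_d*0.000000] = 0.000000
  V(2,+0) = exp(-r*dt) * [p_u*2.840497 + p_m*0.000000 + p_d*0.000000] = 0.501594
  V(2,+1) = exp(-r*dt) * [p_u*8.742400 + p_m*2.840497 + p_d*0.000000] = 3.419082
  V(2,+2) = exp(-r*dt) * [p_u*15.821454 + p_m*8.742400 + p_d*2.840497] = 9.001626
  V(1,-1) = exp(-r*dt) * [p_u*0.501594 + p_m*0.000000 + p_d*0.000000] = 0.088575
  V(1,+0) = exp(-r*dt) * [p_u*3.419082 + p_m*0.501594 + p_d*0.000000] = 0.934916
  V(1,+1) = exp(-r*dt) * [p_u*9.001626 + p_m*3.419082 + p_d*0.501594] = 3.923840
  V(0,+0) = exp(-r*dt) * [p_u*3.923840 + p_m*0.934916 + p_d*0.088575] = 1.323725


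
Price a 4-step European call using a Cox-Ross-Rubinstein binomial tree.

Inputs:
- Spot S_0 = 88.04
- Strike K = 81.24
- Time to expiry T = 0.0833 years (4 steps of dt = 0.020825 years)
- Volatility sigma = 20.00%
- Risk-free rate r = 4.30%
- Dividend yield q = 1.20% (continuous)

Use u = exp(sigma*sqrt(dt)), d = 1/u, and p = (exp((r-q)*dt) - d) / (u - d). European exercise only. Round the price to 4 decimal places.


dt = T/N = 0.020825
u = exp(sigma*sqrt(dt)) = 1.029282; d = 1/u = 0.971551
p = (exp((r-q)*dt) - d) / (u - d) = 0.503971
Discount per step: exp(-r*dt) = 0.999105
Stock lattice S(k, i) with i counting down-moves:
  k=0: S(0,0) = 88.0400
  k=1: S(1,0) = 90.6180; S(1,1) = 85.5353
  k=2: S(2,0) = 93.2715; S(2,1) = 88.0400; S(2,2) = 83.1019
  k=3: S(3,0) = 96.0027; S(3,1) = 90.6180; S(3,2) = 85.5353; S(3,3) = 80.7377
  k=4: S(4,0) = 98.8139; S(4,1) = 93.2715; S(4,2) = 88.0400; S(4,3) = 83.1019; S(4,4) = 78.4408
Terminal payoffs V(N, i) = max(S_T - K, 0):
  V(4,0) = 17.573893; V(4,1) = 12.031513; V(4,2) = 6.800000; V(4,3) = 1.861918; V(4,4) = 0.000000
Backward induction: V(k, i) = exp(-r*dt) * [p * V(k+1, i) + (1-p) * V(k+1, i+1)].
  V(3,0) = exp(-r*dt) * [p*17.573893 + (1-p)*12.031513] = 14.811443
  V(3,1) = exp(-r*dt) * [p*12.031513 + (1-p)*6.800000] = 9.428085
  V(3,2) = exp(-r*dt) * [p*6.800000 + (1-p)*1.861918] = 4.346674
  V(3,3) = exp(-r*dt) * [p*1.861918 + (1-p)*0.000000] = 0.937513
  V(2,0) = exp(-r*dt) * [p*14.811443 + (1-p)*9.428085] = 12.130274
  V(2,1) = exp(-r*dt) * [p*9.428085 + (1-p)*4.346674] = 6.901375
  V(2,2) = exp(-r*dt) * [p*4.346674 + (1-p)*0.937513] = 2.653254
  V(1,0) = exp(-r*dt) * [p*12.130274 + (1-p)*6.901375] = 9.528053
  V(1,1) = exp(-r*dt) * [p*6.901375 + (1-p)*2.653254] = 4.789893
  V(0,0) = exp(-r*dt) * [p*9.528053 + (1-p)*4.789893] = 7.171364

Answer: Price = V(0,0) = 7.1714


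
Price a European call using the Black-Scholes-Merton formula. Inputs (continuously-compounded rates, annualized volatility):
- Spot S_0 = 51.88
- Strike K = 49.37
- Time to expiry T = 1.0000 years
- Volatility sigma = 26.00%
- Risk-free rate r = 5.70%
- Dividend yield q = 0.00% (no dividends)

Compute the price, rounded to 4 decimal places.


d1 = (ln(S/K) + (r - q + 0.5*sigma^2) * T) / (sigma * sqrt(T)) = 0.53996310
d2 = d1 - sigma * sqrt(T) = 0.27996310
exp(-rT) = 0.94459407; exp(-qT) = 1.00000000
C = S_0 * exp(-qT) * N(d1) - K * exp(-rT) * N(d2)
N(d1) = 0.70538876; N(d2) = 0.61024709
C = 51.8800 * 1.00000000 * 0.70538876 - 49.3700 * 0.94459407 * 0.61024709 = 8.1369

Answer: Price = 8.1369


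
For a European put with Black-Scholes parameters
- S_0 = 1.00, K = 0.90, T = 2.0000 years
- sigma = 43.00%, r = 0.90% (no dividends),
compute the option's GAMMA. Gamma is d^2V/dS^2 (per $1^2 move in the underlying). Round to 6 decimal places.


Answer: Gamma = 0.576937

Derivation:
d1 = 0.5069141884; d2 = -0.1011976435
phi(d1) = 0.3508419189; exp(-qT) = 1.0000000000; exp(-rT) = 0.9821610324
Gamma = exp(-qT) * phi(d1) / (S * sigma * sqrt(T)) = 1.0000000000 * 0.3508419189 / (1.0000 * 0.4300 * 1.4142135624) = 0.576937


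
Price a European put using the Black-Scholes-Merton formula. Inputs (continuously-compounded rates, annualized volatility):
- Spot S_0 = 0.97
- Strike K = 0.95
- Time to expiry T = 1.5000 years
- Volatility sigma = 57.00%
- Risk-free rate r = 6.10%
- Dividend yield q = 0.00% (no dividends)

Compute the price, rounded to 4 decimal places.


d1 = (ln(S/K) + (r - q + 0.5*sigma^2) * T) / (sigma * sqrt(T)) = 0.50996527
d2 = d1 - sigma * sqrt(T) = -0.18813931
exp(-rT) = 0.91256132; exp(-qT) = 1.00000000
P = K * exp(-rT) * N(-d2) - S_0 * exp(-qT) * N(-d1)
N(-d1) = 0.30503790; N(-d2) = 0.57461628
P = 0.9500 * 0.91256132 * 0.57461628 - 0.9700 * 1.00000000 * 0.30503790 = 0.2023

Answer: Price = 0.2023


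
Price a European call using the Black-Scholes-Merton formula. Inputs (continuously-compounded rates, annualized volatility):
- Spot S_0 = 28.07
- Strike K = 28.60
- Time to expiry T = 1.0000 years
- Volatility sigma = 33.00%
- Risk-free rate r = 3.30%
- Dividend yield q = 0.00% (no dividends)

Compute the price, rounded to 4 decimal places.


Answer: Price = 3.8552

Derivation:
d1 = (ln(S/K) + (r - q + 0.5*sigma^2) * T) / (sigma * sqrt(T)) = 0.20831719
d2 = d1 - sigma * sqrt(T) = -0.12168281
exp(-rT) = 0.96753856; exp(-qT) = 1.00000000
C = S_0 * exp(-qT) * N(d1) - K * exp(-rT) * N(d2)
N(d1) = 0.58250934; N(d2) = 0.45157511
C = 28.0700 * 1.00000000 * 0.58250934 - 28.6000 * 0.96753856 * 0.45157511 = 3.8552


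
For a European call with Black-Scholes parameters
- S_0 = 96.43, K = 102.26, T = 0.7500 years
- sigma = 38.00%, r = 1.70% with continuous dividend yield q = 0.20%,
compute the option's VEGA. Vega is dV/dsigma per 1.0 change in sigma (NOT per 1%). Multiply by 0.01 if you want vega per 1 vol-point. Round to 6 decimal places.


Answer: Vega = 33.259173

Derivation:
d1 = 0.0203554466; d2 = -0.3087342068
phi(d1) = 0.3988596393; exp(-qT) = 0.9985011244; exp(-rT) = 0.9873309369
Vega = S * exp(-qT) * phi(d1) * sqrt(T) = 96.4300 * 0.9985011244 * 0.3988596393 * 0.8660254038 = 33.259173


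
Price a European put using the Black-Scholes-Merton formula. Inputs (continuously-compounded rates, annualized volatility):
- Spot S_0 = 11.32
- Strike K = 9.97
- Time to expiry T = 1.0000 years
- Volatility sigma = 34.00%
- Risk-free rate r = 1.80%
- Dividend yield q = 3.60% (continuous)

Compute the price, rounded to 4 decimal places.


d1 = (ln(S/K) + (r - q + 0.5*sigma^2) * T) / (sigma * sqrt(T)) = 0.49056026
d2 = d1 - sigma * sqrt(T) = 0.15056026
exp(-rT) = 0.98216103; exp(-qT) = 0.96464029
P = K * exp(-rT) * N(-d2) - S_0 * exp(-qT) * N(-d1)
N(-d1) = 0.31186875; N(-d2) = 0.44016131
P = 9.9700 * 0.98216103 * 0.44016131 - 11.3200 * 0.96464029 * 0.31186875 = 0.9046

Answer: Price = 0.9046


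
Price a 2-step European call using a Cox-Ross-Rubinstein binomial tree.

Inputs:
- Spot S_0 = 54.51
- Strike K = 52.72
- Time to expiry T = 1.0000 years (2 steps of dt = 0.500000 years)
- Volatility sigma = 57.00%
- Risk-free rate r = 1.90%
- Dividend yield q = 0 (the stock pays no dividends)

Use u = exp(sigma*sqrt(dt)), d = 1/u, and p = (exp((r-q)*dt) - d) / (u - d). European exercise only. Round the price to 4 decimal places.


Answer: Price = V(0,0) = 12.4050

Derivation:
dt = T/N = 0.500000
u = exp(sigma*sqrt(dt)) = 1.496383; d = 1/u = 0.668278
p = (exp((r-q)*dt) - d) / (u - d) = 0.412106
Discount per step: exp(-r*dt) = 0.990545
Stock lattice S(k, i) with i counting down-moves:
  k=0: S(0,0) = 54.5100
  k=1: S(1,0) = 81.5678; S(1,1) = 36.4278
  k=2: S(2,0) = 122.0567; S(2,1) = 54.5100; S(2,2) = 24.3439
Terminal payoffs V(N, i) = max(S_T - K, 0):
  V(2,0) = 69.336726; V(2,1) = 1.790000; V(2,2) = 0.000000
Backward induction: V(k, i) = exp(-r*dt) * [p * V(k+1, i) + (1-p) * V(k+1, i+1)].
  V(1,0) = exp(-r*dt) * [p*69.336726 + (1-p)*1.790000] = 29.346306
  V(1,1) = exp(-r*dt) * [p*1.790000 + (1-p)*0.000000] = 0.730695
  V(0,0) = exp(-r*dt) * [p*29.346306 + (1-p)*0.730695] = 12.404957


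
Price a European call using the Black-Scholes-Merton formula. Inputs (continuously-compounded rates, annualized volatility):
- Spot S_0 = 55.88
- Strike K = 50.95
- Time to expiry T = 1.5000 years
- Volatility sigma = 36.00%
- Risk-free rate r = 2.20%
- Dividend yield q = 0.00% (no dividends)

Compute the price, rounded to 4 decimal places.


Answer: Price = 12.8295

Derivation:
d1 = (ln(S/K) + (r - q + 0.5*sigma^2) * T) / (sigma * sqrt(T)) = 0.50478036
d2 = d1 - sigma * sqrt(T) = 0.06387220
exp(-rT) = 0.96753856; exp(-qT) = 1.00000000
C = S_0 * exp(-qT) * N(d1) - K * exp(-rT) * N(d2)
N(d1) = 0.69314344; N(d2) = 0.52546401
C = 55.8800 * 1.00000000 * 0.69314344 - 50.9500 * 0.96753856 * 0.52546401 = 12.8295


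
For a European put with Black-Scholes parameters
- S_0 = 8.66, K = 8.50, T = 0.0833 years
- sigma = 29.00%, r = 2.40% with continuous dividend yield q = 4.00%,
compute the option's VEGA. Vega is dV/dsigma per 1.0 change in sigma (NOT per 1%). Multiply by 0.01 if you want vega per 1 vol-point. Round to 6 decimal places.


Answer: Vega = 0.963539

Derivation:
d1 = 0.2487307266; d2 = 0.1650316824
phi(d1) = 0.3867905216; exp(-qT) = 0.9966735450; exp(-rT) = 0.9980027971
Vega = S * exp(-qT) * phi(d1) * sqrt(T) = 8.6600 * 0.9966735450 * 0.3867905216 * 0.2886173938 = 0.963539


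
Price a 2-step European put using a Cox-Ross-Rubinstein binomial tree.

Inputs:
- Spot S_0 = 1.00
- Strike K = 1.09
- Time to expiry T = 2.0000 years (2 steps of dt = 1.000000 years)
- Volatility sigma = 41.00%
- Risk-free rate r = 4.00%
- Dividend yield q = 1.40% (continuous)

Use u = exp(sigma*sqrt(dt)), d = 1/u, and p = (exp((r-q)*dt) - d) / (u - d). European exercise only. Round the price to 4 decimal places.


dt = T/N = 1.000000
u = exp(sigma*sqrt(dt)) = 1.506818; d = 1/u = 0.663650
p = (exp((r-q)*dt) - d) / (u - d) = 0.430153
Discount per step: exp(-r*dt) = 0.960789
Stock lattice S(k, i) with i counting down-moves:
  k=0: S(0,0) = 1.0000
  k=1: S(1,0) = 1.5068; S(1,1) = 0.6637
  k=2: S(2,0) = 2.2705; S(2,1) = 1.0000; S(2,2) = 0.4404
Terminal payoffs V(N, i) = max(K - S_T, 0):
  V(2,0) = 0.000000; V(2,1) = 0.090000; V(2,2) = 0.649568
Backward induction: V(k, i) = exp(-r*dt) * [p * V(k+1, i) + (1-p) * V(k+1, i+1)].
  V(1,0) = exp(-r*dt) * [p*0.000000 + (1-p)*0.090000] = 0.049275
  V(1,1) = exp(-r*dt) * [p*0.090000 + (1-p)*0.649568] = 0.392837
  V(0,0) = exp(-r*dt) * [p*0.049275 + (1-p)*0.392837] = 0.235444

Answer: Price = V(0,0) = 0.2354


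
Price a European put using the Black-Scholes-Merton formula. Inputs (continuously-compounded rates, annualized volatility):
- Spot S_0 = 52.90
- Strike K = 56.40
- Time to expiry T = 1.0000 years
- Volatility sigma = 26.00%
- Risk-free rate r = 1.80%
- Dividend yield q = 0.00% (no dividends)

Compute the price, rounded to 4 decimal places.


Answer: Price = 6.9347

Derivation:
d1 = (ln(S/K) + (r - q + 0.5*sigma^2) * T) / (sigma * sqrt(T)) = -0.04717623
d2 = d1 - sigma * sqrt(T) = -0.30717623
exp(-rT) = 0.98216103; exp(-qT) = 1.00000000
P = K * exp(-rT) * N(-d2) - S_0 * exp(-qT) * N(-d1)
N(-d1) = 0.51881361; N(-d2) = 0.62064538
P = 56.4000 * 0.98216103 * 0.62064538 - 52.9000 * 1.00000000 * 0.51881361 = 6.9347


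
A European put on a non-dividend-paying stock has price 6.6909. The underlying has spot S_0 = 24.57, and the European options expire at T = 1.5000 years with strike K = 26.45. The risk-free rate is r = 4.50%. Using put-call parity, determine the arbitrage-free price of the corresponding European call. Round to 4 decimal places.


Answer: Call price = 6.5374

Derivation:
Put-call parity: C - P = S_0 * exp(-qT) - K * exp(-rT).
S_0 * exp(-qT) = 24.5700 * 1.00000000 = 24.57000000
K * exp(-rT) = 26.4500 * 0.93472772 = 24.72354821
C = P + S*exp(-qT) - K*exp(-rT)
C = 6.6909 + 24.57000000 - 24.72354821 = 6.5374


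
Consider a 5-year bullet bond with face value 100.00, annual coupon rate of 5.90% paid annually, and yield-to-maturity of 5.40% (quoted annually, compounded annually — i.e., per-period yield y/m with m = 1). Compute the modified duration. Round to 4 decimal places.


Answer: Modified duration = 4.2498

Derivation:
Coupon per period c = face * coupon_rate / m = 5.900000
Periods per year m = 1; per-period yield y/m = 0.054000
Number of cashflows N = 5
Cashflows (t years, CF_t, discount factor 1/(1+y/m)^(m*t), PV):
  t = 1.0000: CF_t = 5.900000, DF = 0.948767, PV = 5.597723
  t = 2.0000: CF_t = 5.900000, DF = 0.900158, PV = 5.310933
  t = 3.0000: CF_t = 5.900000, DF = 0.854040, PV = 5.038835
  t = 4.0000: CF_t = 5.900000, DF = 0.810285, PV = 4.780679
  t = 5.0000: CF_t = 105.900000, DF = 0.768771, PV = 81.412840
Price P = sum_t PV_t = 102.141010
First compute Macaulay numerator sum_t t * PV_t:
  t * PV_t at t = 1.0000: 5.597723
  t * PV_t at t = 2.0000: 10.621865
  t * PV_t at t = 3.0000: 15.116506
  t * PV_t at t = 4.0000: 19.122715
  t * PV_t at t = 5.0000: 407.064201
Macaulay duration D = 457.523011 / 102.141010 = 4.479327
Modified duration = D / (1 + y/m) = 4.479327 / (1 + 0.054000) = 4.249836


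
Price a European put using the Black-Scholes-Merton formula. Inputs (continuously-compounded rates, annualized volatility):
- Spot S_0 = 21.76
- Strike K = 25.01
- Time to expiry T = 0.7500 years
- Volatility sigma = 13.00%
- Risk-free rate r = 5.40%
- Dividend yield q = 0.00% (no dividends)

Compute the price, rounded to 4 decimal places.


Answer: Price = 2.5268

Derivation:
d1 = (ln(S/K) + (r - q + 0.5*sigma^2) * T) / (sigma * sqrt(T)) = -0.82041316
d2 = d1 - sigma * sqrt(T) = -0.93299646
exp(-rT) = 0.96030916; exp(-qT) = 1.00000000
P = K * exp(-rT) * N(-d2) - S_0 * exp(-qT) * N(-d1)
N(-d1) = 0.79400969; N(-d2) = 0.82458910
P = 25.0100 * 0.96030916 * 0.82458910 - 21.7600 * 1.00000000 * 0.79400969 = 2.5268


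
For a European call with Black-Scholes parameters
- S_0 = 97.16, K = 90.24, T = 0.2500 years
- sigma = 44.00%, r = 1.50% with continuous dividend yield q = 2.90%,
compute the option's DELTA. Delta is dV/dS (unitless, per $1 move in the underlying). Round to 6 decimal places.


Answer: Delta = 0.661566

Derivation:
d1 = 0.4299378017; d2 = 0.2099378017
phi(d1) = 0.3637233274; exp(-qT) = 0.9927762179; exp(-rT) = 0.9962570225
N(d1) = 0.6663795568
Delta = exp(-qT) * N(d1) = 0.9927762179 * 0.6663795568 = 0.661566


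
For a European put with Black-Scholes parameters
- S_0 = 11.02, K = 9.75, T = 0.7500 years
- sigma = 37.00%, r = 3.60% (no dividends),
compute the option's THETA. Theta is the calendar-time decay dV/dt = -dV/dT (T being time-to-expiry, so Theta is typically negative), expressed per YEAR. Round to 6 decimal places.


d1 = 0.6266029868; d2 = 0.3061735874
phi(d1) = 0.3278319384; exp(-qT) = 1.0000000000; exp(-rT) = 0.9733612415
Theta = -S*exp(-qT)*phi(d1)*sigma/(2*sqrt(T)) + r*K*exp(-rT)*N(-d2) - q*S*exp(-qT)*N(-d1)
N(-d1) = 0.2654597550; N(-d2) = 0.3797362408; sqrt(T) = 0.8660254038
Term 1 = -11.0200 * 1.0000000000 * 0.3278319384 * 0.3700 / (2 * 0.8660254038) = -0.7717452281
Term 2 = 0.0360 * 9.7500 * 0.9733612415 * 0.3797362408 = 0.1297368091
Term 3 = 0 (no dividend yield, q = 0)
Theta = -0.7717452281 + (0.1297368091) + (0.0000000000) = -0.642008

Answer: Theta = -0.642008


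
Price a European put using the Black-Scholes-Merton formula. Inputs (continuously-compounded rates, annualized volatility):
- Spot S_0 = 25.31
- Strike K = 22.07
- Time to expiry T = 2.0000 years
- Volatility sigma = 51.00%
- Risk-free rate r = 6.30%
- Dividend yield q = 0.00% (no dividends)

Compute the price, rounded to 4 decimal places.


Answer: Price = 3.7712

Derivation:
d1 = (ln(S/K) + (r - q + 0.5*sigma^2) * T) / (sigma * sqrt(T)) = 0.72524248
d2 = d1 - sigma * sqrt(T) = 0.00399356
exp(-rT) = 0.88161485; exp(-qT) = 1.00000000
P = K * exp(-rT) * N(-d2) - S_0 * exp(-qT) * N(-d1)
N(-d1) = 0.23415164; N(-d2) = 0.49840680
P = 22.0700 * 0.88161485 * 0.49840680 - 25.3100 * 1.00000000 * 0.23415164 = 3.7712


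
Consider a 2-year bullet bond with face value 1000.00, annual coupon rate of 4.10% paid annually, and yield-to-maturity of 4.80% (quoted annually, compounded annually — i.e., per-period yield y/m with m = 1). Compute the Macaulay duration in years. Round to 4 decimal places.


Coupon per period c = face * coupon_rate / m = 41.000000
Periods per year m = 1; per-period yield y/m = 0.048000
Number of cashflows N = 2
Cashflows (t years, CF_t, discount factor 1/(1+y/m)^(m*t), PV):
  t = 1.0000: CF_t = 41.000000, DF = 0.954198, PV = 39.122137
  t = 2.0000: CF_t = 1041.000000, DF = 0.910495, PV = 947.825010
Price P = sum_t PV_t = 986.947148
Macaulay numerator sum_t t * PV_t:
  t * PV_t at t = 1.0000: 39.122137
  t * PV_t at t = 2.0000: 1895.650020
Macaulay duration D = (sum_t t * PV_t) / P = 1934.772158 / 986.947148 = 1.960360

Answer: Macaulay duration = 1.9604 years


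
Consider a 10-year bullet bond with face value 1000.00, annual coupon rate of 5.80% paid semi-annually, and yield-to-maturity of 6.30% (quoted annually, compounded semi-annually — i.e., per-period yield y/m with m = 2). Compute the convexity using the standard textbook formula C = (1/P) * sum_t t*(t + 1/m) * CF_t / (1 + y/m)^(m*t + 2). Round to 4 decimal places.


Answer: Convexity = 68.7805

Derivation:
Coupon per period c = face * coupon_rate / m = 29.000000
Periods per year m = 2; per-period yield y/m = 0.031500
Number of cashflows N = 20
Cashflows (t years, CF_t, discount factor 1/(1+y/m)^(m*t), PV):
  t = 0.5000: CF_t = 29.000000, DF = 0.969462, PV = 28.114397
  t = 1.0000: CF_t = 29.000000, DF = 0.939856, PV = 27.255838
  t = 1.5000: CF_t = 29.000000, DF = 0.911155, PV = 26.423497
  t = 2.0000: CF_t = 29.000000, DF = 0.883330, PV = 25.616575
  t = 2.5000: CF_t = 29.000000, DF = 0.856355, PV = 24.834295
  t = 3.0000: CF_t = 29.000000, DF = 0.830204, PV = 24.075904
  t = 3.5000: CF_t = 29.000000, DF = 0.804851, PV = 23.340673
  t = 4.0000: CF_t = 29.000000, DF = 0.780272, PV = 22.627894
  t = 4.5000: CF_t = 29.000000, DF = 0.756444, PV = 21.936882
  t = 5.0000: CF_t = 29.000000, DF = 0.733344, PV = 21.266973
  t = 5.5000: CF_t = 29.000000, DF = 0.710949, PV = 20.617521
  t = 6.0000: CF_t = 29.000000, DF = 0.689238, PV = 19.987902
  t = 6.5000: CF_t = 29.000000, DF = 0.668190, PV = 19.377510
  t = 7.0000: CF_t = 29.000000, DF = 0.647785, PV = 18.785759
  t = 7.5000: CF_t = 29.000000, DF = 0.628003, PV = 18.212078
  t = 8.0000: CF_t = 29.000000, DF = 0.608825, PV = 17.655917
  t = 8.5000: CF_t = 29.000000, DF = 0.590232, PV = 17.116740
  t = 9.0000: CF_t = 29.000000, DF = 0.572208, PV = 16.594028
  t = 9.5000: CF_t = 29.000000, DF = 0.554734, PV = 16.087279
  t = 10.0000: CF_t = 1029.000000, DF = 0.537793, PV = 553.389263
Price P = sum_t PV_t = 963.316925
Convexity numerator sum_t t*(t + 1/m) * CF_t / (1+y/m)^(m*t + 2):
  t = 0.5000: term = 13.211749
  t = 1.0000: term = 38.424863
  t = 1.5000: term = 74.502885
  t = 2.0000: term = 120.379520
  t = 2.5000: term = 175.055046
  t = 3.0000: term = 237.592889
  t = 3.5000: term = 307.116354
  t = 4.0000: term = 382.805510
  t = 4.5000: term = 463.894219
  t = 5.0000: term = 549.667303
  t = 5.5000: term = 639.457842
  t = 6.0000: term = 732.644599
  t = 6.5000: term = 828.649571
  t = 7.0000: term = 926.935648
  t = 7.5000: term = 1027.004388
  t = 8.0000: term = 1128.393898
  t = 8.5000: term = 1230.676816
  t = 9.0000: term = 1333.458384
  t = 9.5000: term = 1436.374626
  t = 10.0000: term = 54611.180310
Convexity = (1/P) * sum = 66257.426421 / 963.316925 = 68.780507


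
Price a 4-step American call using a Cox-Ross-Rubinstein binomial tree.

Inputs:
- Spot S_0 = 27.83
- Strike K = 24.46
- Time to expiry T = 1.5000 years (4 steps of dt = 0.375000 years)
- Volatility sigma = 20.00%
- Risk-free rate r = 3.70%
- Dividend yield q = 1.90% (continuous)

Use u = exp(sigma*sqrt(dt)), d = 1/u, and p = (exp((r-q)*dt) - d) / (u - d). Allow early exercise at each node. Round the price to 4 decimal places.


Answer: Price = V(0,0) = 4.9978

Derivation:
dt = T/N = 0.375000
u = exp(sigma*sqrt(dt)) = 1.130290; d = 1/u = 0.884728
p = (exp((r-q)*dt) - d) / (u - d) = 0.497001
Discount per step: exp(-r*dt) = 0.986221
Stock lattice S(k, i) with i counting down-moves:
  k=0: S(0,0) = 27.8300
  k=1: S(1,0) = 31.4560; S(1,1) = 24.6220
  k=2: S(2,0) = 35.5544; S(2,1) = 27.8300; S(2,2) = 21.7838
  k=3: S(3,0) = 40.1868; S(3,1) = 31.4560; S(3,2) = 24.6220; S(3,3) = 19.2727
  k=4: S(4,0) = 45.4227; S(4,1) = 35.5544; S(4,2) = 27.8300; S(4,3) = 21.7838; S(4,4) = 17.0511
Terminal payoffs V(N, i) = max(S_T - K, 0):
  V(4,0) = 20.962725; V(4,1) = 11.094387; V(4,2) = 3.370000; V(4,3) = 0.000000; V(4,4) = 0.000000
Backward induction: V(k, i) = exp(-r*dt) * [p * V(k+1, i) + (1-p) * V(k+1, i+1)]; then take max(V_cont, immediate exercise) for American.
  V(3,0) = exp(-r*dt) * [p*20.962725 + (1-p)*11.094387] = 15.778504; exercise = 15.726778; V(3,0) = max -> 15.778504
  V(3,1) = exp(-r*dt) * [p*11.094387 + (1-p)*3.370000] = 7.109690; exercise = 6.995979; V(3,1) = max -> 7.109690
  V(3,2) = exp(-r*dt) * [p*3.370000 + (1-p)*0.000000] = 1.651813; exercise = 0.161994; V(3,2) = max -> 1.651813
  V(3,3) = exp(-r*dt) * [p*0.000000 + (1-p)*0.000000] = 0.000000; exercise = 0.000000; V(3,3) = max -> 0.000000
  V(2,0) = exp(-r*dt) * [p*15.778504 + (1-p)*7.109690] = 11.260763; exercise = 11.094387; V(2,0) = max -> 11.260763
  V(2,1) = exp(-r*dt) * [p*7.109690 + (1-p)*1.651813] = 4.304244; exercise = 3.370000; V(2,1) = max -> 4.304244
  V(2,2) = exp(-r*dt) * [p*1.651813 + (1-p)*0.000000] = 0.809640; exercise = 0.000000; V(2,2) = max -> 0.809640
  V(1,0) = exp(-r*dt) * [p*11.260763 + (1-p)*4.304244] = 7.654689; exercise = 6.995979; V(1,0) = max -> 7.654689
  V(1,1) = exp(-r*dt) * [p*4.304244 + (1-p)*0.809640] = 2.511372; exercise = 0.161994; V(1,1) = max -> 2.511372
  V(0,0) = exp(-r*dt) * [p*7.654689 + (1-p)*2.511372] = 4.997776; exercise = 3.370000; V(0,0) = max -> 4.997776
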